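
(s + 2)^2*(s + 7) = s^3 + 11*s^2 + 32*s + 28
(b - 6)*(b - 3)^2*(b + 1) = b^4 - 11*b^3 + 33*b^2 - 9*b - 54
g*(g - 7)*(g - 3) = g^3 - 10*g^2 + 21*g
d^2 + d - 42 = (d - 6)*(d + 7)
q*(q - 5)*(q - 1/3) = q^3 - 16*q^2/3 + 5*q/3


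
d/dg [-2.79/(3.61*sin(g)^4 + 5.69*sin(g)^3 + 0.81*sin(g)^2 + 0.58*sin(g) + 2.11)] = (40.2876*sin(g)^3 + 47.6253*sin(g)^2 + 4.5198*sin(g) + 1.6182)*cos(g)/(3.61*sin(g)^4 + 5.69*sin(g)^3 + 0.81*sin(g)^2 + 0.58*sin(g) + 2.11)^2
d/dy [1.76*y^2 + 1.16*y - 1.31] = 3.52*y + 1.16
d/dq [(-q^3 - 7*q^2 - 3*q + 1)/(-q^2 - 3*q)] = (q^4 + 6*q^3 + 18*q^2 + 2*q + 3)/(q^2*(q^2 + 6*q + 9))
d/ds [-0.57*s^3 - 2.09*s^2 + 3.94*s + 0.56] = -1.71*s^2 - 4.18*s + 3.94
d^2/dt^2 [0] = 0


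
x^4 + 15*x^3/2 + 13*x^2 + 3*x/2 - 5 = (x - 1/2)*(x + 1)*(x + 2)*(x + 5)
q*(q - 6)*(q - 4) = q^3 - 10*q^2 + 24*q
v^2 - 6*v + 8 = (v - 4)*(v - 2)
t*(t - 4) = t^2 - 4*t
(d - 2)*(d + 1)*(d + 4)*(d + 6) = d^4 + 9*d^3 + 12*d^2 - 44*d - 48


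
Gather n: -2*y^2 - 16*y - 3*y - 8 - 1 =-2*y^2 - 19*y - 9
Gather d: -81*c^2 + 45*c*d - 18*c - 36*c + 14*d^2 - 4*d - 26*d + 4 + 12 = -81*c^2 - 54*c + 14*d^2 + d*(45*c - 30) + 16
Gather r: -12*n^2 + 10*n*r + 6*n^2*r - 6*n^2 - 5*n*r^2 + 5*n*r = -18*n^2 - 5*n*r^2 + r*(6*n^2 + 15*n)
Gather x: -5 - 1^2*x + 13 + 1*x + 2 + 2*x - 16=2*x - 6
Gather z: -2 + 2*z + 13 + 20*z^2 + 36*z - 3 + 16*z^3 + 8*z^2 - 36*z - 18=16*z^3 + 28*z^2 + 2*z - 10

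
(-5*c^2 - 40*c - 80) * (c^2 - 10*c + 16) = -5*c^4 + 10*c^3 + 240*c^2 + 160*c - 1280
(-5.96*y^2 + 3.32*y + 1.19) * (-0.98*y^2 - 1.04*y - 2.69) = 5.8408*y^4 + 2.9448*y^3 + 11.4134*y^2 - 10.1684*y - 3.2011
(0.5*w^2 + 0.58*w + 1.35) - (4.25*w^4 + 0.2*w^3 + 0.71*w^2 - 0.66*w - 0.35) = -4.25*w^4 - 0.2*w^3 - 0.21*w^2 + 1.24*w + 1.7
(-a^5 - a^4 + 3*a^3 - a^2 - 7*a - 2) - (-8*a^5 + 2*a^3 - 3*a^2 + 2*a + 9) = 7*a^5 - a^4 + a^3 + 2*a^2 - 9*a - 11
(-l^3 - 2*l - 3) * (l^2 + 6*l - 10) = -l^5 - 6*l^4 + 8*l^3 - 15*l^2 + 2*l + 30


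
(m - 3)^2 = m^2 - 6*m + 9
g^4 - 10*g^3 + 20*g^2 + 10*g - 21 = (g - 7)*(g - 3)*(g - 1)*(g + 1)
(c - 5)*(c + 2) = c^2 - 3*c - 10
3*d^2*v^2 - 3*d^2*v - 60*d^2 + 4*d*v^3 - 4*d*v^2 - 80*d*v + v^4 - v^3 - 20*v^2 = (d + v)*(3*d + v)*(v - 5)*(v + 4)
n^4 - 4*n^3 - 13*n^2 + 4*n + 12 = (n - 6)*(n - 1)*(n + 1)*(n + 2)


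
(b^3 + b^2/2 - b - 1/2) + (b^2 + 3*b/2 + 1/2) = b^3 + 3*b^2/2 + b/2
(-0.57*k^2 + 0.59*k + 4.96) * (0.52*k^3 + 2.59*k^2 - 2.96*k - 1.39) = -0.2964*k^5 - 1.1695*k^4 + 5.7945*k^3 + 11.8923*k^2 - 15.5017*k - 6.8944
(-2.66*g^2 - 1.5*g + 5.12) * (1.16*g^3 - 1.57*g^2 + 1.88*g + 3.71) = -3.0856*g^5 + 2.4362*g^4 + 3.2934*g^3 - 20.727*g^2 + 4.0606*g + 18.9952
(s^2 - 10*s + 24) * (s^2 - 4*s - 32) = s^4 - 14*s^3 + 32*s^2 + 224*s - 768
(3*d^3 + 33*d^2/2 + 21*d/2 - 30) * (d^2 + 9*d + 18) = 3*d^5 + 87*d^4/2 + 213*d^3 + 723*d^2/2 - 81*d - 540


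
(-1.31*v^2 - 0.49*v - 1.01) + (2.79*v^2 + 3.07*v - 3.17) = 1.48*v^2 + 2.58*v - 4.18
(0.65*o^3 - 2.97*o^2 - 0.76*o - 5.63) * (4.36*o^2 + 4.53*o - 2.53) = 2.834*o^5 - 10.0047*o^4 - 18.4122*o^3 - 20.4755*o^2 - 23.5811*o + 14.2439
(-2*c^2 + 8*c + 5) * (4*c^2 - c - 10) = -8*c^4 + 34*c^3 + 32*c^2 - 85*c - 50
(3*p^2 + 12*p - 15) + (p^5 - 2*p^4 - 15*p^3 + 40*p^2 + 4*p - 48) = p^5 - 2*p^4 - 15*p^3 + 43*p^2 + 16*p - 63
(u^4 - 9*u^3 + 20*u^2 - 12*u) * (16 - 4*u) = -4*u^5 + 52*u^4 - 224*u^3 + 368*u^2 - 192*u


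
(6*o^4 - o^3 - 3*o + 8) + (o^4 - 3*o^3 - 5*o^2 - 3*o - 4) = 7*o^4 - 4*o^3 - 5*o^2 - 6*o + 4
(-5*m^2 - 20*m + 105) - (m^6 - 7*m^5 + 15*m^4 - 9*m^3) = -m^6 + 7*m^5 - 15*m^4 + 9*m^3 - 5*m^2 - 20*m + 105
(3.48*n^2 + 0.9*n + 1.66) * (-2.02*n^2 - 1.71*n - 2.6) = -7.0296*n^4 - 7.7688*n^3 - 13.9402*n^2 - 5.1786*n - 4.316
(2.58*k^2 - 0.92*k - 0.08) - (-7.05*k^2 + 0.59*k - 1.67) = 9.63*k^2 - 1.51*k + 1.59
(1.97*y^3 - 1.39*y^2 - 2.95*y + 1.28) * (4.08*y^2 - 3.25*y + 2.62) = 8.0376*y^5 - 12.0737*y^4 - 2.3571*y^3 + 11.1681*y^2 - 11.889*y + 3.3536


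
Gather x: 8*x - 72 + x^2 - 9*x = x^2 - x - 72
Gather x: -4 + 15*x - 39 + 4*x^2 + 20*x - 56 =4*x^2 + 35*x - 99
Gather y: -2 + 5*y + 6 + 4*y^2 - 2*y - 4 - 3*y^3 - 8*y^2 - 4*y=-3*y^3 - 4*y^2 - y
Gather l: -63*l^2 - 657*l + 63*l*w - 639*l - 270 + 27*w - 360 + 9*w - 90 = -63*l^2 + l*(63*w - 1296) + 36*w - 720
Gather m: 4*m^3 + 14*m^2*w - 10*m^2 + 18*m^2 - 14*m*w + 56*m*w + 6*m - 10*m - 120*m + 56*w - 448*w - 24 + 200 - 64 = 4*m^3 + m^2*(14*w + 8) + m*(42*w - 124) - 392*w + 112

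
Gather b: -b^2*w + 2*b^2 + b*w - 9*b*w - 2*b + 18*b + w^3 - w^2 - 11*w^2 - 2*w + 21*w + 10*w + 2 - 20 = b^2*(2 - w) + b*(16 - 8*w) + w^3 - 12*w^2 + 29*w - 18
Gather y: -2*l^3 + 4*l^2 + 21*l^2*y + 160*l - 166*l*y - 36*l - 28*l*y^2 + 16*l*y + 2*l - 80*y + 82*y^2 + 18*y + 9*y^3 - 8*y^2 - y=-2*l^3 + 4*l^2 + 126*l + 9*y^3 + y^2*(74 - 28*l) + y*(21*l^2 - 150*l - 63)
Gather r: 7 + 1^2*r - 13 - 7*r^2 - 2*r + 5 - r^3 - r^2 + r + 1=-r^3 - 8*r^2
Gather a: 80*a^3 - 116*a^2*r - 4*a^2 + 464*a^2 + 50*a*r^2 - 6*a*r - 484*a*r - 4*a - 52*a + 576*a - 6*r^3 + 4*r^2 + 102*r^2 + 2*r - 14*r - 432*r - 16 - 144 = 80*a^3 + a^2*(460 - 116*r) + a*(50*r^2 - 490*r + 520) - 6*r^3 + 106*r^2 - 444*r - 160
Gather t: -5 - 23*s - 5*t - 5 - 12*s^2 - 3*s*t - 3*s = -12*s^2 - 26*s + t*(-3*s - 5) - 10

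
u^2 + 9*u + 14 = (u + 2)*(u + 7)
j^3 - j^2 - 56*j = j*(j - 8)*(j + 7)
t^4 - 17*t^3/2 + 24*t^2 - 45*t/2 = t*(t - 3)^2*(t - 5/2)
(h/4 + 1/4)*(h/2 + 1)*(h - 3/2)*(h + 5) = h^4/8 + 13*h^3/16 + 5*h^2/8 - 31*h/16 - 15/8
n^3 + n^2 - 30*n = n*(n - 5)*(n + 6)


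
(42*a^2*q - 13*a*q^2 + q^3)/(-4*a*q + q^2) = (-42*a^2 + 13*a*q - q^2)/(4*a - q)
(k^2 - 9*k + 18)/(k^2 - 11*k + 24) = (k - 6)/(k - 8)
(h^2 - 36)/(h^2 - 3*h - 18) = (h + 6)/(h + 3)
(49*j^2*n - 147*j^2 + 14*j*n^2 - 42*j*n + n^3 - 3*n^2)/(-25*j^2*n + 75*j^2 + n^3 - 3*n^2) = (-49*j^2 - 14*j*n - n^2)/(25*j^2 - n^2)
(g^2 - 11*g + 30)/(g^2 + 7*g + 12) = (g^2 - 11*g + 30)/(g^2 + 7*g + 12)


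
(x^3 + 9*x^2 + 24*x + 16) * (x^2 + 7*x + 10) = x^5 + 16*x^4 + 97*x^3 + 274*x^2 + 352*x + 160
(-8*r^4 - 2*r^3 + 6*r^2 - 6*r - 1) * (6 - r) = 8*r^5 - 46*r^4 - 18*r^3 + 42*r^2 - 35*r - 6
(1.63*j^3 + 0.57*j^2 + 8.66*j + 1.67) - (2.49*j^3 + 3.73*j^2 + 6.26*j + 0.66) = -0.86*j^3 - 3.16*j^2 + 2.4*j + 1.01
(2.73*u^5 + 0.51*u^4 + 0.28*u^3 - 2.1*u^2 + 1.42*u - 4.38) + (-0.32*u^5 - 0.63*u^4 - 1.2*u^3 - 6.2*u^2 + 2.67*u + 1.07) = 2.41*u^5 - 0.12*u^4 - 0.92*u^3 - 8.3*u^2 + 4.09*u - 3.31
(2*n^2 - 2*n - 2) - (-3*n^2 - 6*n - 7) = 5*n^2 + 4*n + 5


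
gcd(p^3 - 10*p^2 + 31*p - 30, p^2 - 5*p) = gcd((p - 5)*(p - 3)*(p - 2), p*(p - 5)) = p - 5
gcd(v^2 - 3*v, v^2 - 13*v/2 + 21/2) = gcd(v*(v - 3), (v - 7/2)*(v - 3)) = v - 3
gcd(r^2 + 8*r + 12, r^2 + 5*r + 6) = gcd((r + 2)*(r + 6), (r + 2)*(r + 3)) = r + 2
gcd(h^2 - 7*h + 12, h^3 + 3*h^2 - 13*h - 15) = h - 3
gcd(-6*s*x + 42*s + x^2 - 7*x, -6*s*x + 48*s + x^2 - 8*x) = -6*s + x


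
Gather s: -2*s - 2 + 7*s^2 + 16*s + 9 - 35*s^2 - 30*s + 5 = -28*s^2 - 16*s + 12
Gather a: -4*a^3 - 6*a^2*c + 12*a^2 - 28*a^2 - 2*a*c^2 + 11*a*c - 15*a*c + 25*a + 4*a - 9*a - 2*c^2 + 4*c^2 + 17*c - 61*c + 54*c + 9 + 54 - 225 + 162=-4*a^3 + a^2*(-6*c - 16) + a*(-2*c^2 - 4*c + 20) + 2*c^2 + 10*c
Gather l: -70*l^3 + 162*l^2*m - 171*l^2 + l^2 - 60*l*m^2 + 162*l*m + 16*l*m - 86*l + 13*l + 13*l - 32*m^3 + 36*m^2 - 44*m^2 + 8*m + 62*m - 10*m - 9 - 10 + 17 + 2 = -70*l^3 + l^2*(162*m - 170) + l*(-60*m^2 + 178*m - 60) - 32*m^3 - 8*m^2 + 60*m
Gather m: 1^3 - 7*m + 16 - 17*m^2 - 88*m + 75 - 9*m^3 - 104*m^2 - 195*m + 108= -9*m^3 - 121*m^2 - 290*m + 200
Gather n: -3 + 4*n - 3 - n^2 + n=-n^2 + 5*n - 6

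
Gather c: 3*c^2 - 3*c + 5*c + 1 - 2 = 3*c^2 + 2*c - 1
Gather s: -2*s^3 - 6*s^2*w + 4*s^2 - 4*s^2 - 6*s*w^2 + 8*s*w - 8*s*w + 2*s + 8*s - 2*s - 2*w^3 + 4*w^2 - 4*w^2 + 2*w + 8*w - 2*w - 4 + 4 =-2*s^3 - 6*s^2*w + s*(8 - 6*w^2) - 2*w^3 + 8*w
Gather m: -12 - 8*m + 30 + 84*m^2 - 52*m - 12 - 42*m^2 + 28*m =42*m^2 - 32*m + 6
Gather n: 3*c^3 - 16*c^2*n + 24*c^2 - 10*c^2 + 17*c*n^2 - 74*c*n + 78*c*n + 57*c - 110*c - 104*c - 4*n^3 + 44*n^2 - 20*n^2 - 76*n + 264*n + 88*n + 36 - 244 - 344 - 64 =3*c^3 + 14*c^2 - 157*c - 4*n^3 + n^2*(17*c + 24) + n*(-16*c^2 + 4*c + 276) - 616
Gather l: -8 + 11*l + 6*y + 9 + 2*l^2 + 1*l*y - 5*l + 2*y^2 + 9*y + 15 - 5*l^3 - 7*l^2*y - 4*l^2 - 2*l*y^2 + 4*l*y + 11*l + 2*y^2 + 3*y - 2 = -5*l^3 + l^2*(-7*y - 2) + l*(-2*y^2 + 5*y + 17) + 4*y^2 + 18*y + 14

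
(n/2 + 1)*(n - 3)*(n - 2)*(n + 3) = n^4/2 - 13*n^2/2 + 18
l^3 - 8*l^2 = l^2*(l - 8)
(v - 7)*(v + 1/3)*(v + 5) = v^3 - 5*v^2/3 - 107*v/3 - 35/3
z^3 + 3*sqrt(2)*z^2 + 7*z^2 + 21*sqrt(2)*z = z*(z + 7)*(z + 3*sqrt(2))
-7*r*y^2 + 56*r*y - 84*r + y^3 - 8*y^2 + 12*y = (-7*r + y)*(y - 6)*(y - 2)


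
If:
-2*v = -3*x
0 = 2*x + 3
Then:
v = -9/4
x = -3/2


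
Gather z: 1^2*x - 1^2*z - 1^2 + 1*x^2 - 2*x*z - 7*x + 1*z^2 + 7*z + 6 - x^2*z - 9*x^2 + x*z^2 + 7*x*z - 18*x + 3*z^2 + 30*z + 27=-8*x^2 - 24*x + z^2*(x + 4) + z*(-x^2 + 5*x + 36) + 32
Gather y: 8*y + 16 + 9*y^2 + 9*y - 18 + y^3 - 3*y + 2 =y^3 + 9*y^2 + 14*y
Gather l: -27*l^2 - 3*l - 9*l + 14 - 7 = -27*l^2 - 12*l + 7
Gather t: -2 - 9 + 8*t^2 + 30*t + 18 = 8*t^2 + 30*t + 7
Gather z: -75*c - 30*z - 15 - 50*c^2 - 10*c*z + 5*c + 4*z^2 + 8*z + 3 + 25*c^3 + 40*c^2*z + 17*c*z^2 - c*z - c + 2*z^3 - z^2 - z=25*c^3 - 50*c^2 - 71*c + 2*z^3 + z^2*(17*c + 3) + z*(40*c^2 - 11*c - 23) - 12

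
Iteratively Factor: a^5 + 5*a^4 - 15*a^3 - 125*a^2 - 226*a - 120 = (a + 4)*(a^4 + a^3 - 19*a^2 - 49*a - 30) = (a + 2)*(a + 4)*(a^3 - a^2 - 17*a - 15) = (a - 5)*(a + 2)*(a + 4)*(a^2 + 4*a + 3) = (a - 5)*(a + 1)*(a + 2)*(a + 4)*(a + 3)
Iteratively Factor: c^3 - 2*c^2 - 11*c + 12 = (c - 1)*(c^2 - c - 12) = (c - 4)*(c - 1)*(c + 3)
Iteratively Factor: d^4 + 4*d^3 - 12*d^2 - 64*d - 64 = (d + 2)*(d^3 + 2*d^2 - 16*d - 32) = (d + 2)*(d + 4)*(d^2 - 2*d - 8) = (d + 2)^2*(d + 4)*(d - 4)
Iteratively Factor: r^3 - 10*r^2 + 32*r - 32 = (r - 4)*(r^2 - 6*r + 8) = (r - 4)*(r - 2)*(r - 4)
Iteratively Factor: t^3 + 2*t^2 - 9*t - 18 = (t + 2)*(t^2 - 9) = (t - 3)*(t + 2)*(t + 3)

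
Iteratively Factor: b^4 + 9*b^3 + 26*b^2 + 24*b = (b + 4)*(b^3 + 5*b^2 + 6*b) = b*(b + 4)*(b^2 + 5*b + 6) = b*(b + 2)*(b + 4)*(b + 3)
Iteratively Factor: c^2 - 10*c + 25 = (c - 5)*(c - 5)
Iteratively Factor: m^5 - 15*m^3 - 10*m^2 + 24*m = (m + 2)*(m^4 - 2*m^3 - 11*m^2 + 12*m) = (m - 1)*(m + 2)*(m^3 - m^2 - 12*m) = (m - 4)*(m - 1)*(m + 2)*(m^2 + 3*m) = (m - 4)*(m - 1)*(m + 2)*(m + 3)*(m)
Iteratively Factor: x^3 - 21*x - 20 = (x + 1)*(x^2 - x - 20) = (x + 1)*(x + 4)*(x - 5)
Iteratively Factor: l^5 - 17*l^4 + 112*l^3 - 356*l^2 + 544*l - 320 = (l - 4)*(l^4 - 13*l^3 + 60*l^2 - 116*l + 80) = (l - 5)*(l - 4)*(l^3 - 8*l^2 + 20*l - 16) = (l - 5)*(l - 4)*(l - 2)*(l^2 - 6*l + 8) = (l - 5)*(l - 4)^2*(l - 2)*(l - 2)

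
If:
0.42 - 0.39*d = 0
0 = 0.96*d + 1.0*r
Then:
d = 1.08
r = -1.03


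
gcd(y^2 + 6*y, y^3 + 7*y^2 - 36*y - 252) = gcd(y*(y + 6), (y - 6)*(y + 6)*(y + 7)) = y + 6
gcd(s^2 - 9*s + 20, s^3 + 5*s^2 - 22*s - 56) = s - 4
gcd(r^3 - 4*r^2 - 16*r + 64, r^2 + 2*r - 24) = r - 4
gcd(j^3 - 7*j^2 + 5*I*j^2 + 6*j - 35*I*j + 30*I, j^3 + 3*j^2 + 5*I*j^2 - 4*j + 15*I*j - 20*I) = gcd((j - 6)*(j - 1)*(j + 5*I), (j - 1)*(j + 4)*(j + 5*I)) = j^2 + j*(-1 + 5*I) - 5*I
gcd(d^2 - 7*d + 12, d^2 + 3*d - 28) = d - 4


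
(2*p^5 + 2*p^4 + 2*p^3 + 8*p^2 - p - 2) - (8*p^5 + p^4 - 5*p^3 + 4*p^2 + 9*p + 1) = -6*p^5 + p^4 + 7*p^3 + 4*p^2 - 10*p - 3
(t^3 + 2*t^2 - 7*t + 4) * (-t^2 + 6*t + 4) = -t^5 + 4*t^4 + 23*t^3 - 38*t^2 - 4*t + 16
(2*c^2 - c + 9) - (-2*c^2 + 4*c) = 4*c^2 - 5*c + 9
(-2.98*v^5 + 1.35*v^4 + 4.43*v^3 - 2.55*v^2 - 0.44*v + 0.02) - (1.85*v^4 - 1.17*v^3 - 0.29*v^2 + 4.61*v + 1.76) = -2.98*v^5 - 0.5*v^4 + 5.6*v^3 - 2.26*v^2 - 5.05*v - 1.74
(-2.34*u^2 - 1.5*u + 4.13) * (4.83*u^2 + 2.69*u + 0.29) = -11.3022*u^4 - 13.5396*u^3 + 15.2343*u^2 + 10.6747*u + 1.1977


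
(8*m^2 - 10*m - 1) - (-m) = 8*m^2 - 9*m - 1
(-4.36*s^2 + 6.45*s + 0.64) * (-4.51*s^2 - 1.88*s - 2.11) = 19.6636*s^4 - 20.8927*s^3 - 5.8128*s^2 - 14.8127*s - 1.3504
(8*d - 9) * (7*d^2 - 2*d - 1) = 56*d^3 - 79*d^2 + 10*d + 9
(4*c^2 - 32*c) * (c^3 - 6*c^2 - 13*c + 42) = 4*c^5 - 56*c^4 + 140*c^3 + 584*c^2 - 1344*c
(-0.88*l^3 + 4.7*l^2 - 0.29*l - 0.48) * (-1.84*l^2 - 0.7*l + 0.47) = 1.6192*l^5 - 8.032*l^4 - 3.17*l^3 + 3.2952*l^2 + 0.1997*l - 0.2256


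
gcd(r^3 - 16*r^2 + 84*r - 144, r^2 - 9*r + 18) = r - 6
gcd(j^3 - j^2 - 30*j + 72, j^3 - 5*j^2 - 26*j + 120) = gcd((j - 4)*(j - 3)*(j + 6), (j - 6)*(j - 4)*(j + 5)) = j - 4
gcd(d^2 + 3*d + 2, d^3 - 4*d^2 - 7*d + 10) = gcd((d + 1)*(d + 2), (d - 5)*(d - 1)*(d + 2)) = d + 2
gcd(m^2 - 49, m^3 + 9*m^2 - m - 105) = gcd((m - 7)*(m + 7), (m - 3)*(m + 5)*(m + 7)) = m + 7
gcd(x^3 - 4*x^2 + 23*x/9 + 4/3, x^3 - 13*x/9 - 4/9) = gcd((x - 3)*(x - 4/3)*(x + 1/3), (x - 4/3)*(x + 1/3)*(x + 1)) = x^2 - x - 4/9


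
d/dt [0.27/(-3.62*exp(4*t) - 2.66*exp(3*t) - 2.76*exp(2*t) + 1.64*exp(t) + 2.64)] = (3.9096*exp(3*t) + 2.1546*exp(2*t) + 1.4904*exp(t) - 0.4428)*exp(t)/(3.62*exp(4*t) + 2.66*exp(3*t) + 2.76*exp(2*t) - 1.64*exp(t) - 2.64)^2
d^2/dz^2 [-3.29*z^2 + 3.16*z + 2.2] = -6.58000000000000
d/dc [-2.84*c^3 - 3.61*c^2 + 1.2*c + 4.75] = -8.52*c^2 - 7.22*c + 1.2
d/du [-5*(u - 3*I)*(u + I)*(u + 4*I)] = -15*u^2 - 20*I*u - 55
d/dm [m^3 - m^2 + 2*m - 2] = 3*m^2 - 2*m + 2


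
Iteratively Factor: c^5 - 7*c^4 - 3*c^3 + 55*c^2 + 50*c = (c)*(c^4 - 7*c^3 - 3*c^2 + 55*c + 50) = c*(c + 1)*(c^3 - 8*c^2 + 5*c + 50) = c*(c + 1)*(c + 2)*(c^2 - 10*c + 25) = c*(c - 5)*(c + 1)*(c + 2)*(c - 5)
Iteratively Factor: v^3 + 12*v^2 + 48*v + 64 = (v + 4)*(v^2 + 8*v + 16) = (v + 4)^2*(v + 4)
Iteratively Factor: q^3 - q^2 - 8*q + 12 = (q - 2)*(q^2 + q - 6) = (q - 2)*(q + 3)*(q - 2)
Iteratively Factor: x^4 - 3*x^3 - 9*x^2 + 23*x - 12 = (x - 4)*(x^3 + x^2 - 5*x + 3) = (x - 4)*(x + 3)*(x^2 - 2*x + 1) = (x - 4)*(x - 1)*(x + 3)*(x - 1)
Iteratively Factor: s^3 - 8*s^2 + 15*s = (s - 3)*(s^2 - 5*s) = (s - 5)*(s - 3)*(s)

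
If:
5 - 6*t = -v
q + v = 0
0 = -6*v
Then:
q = 0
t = 5/6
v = 0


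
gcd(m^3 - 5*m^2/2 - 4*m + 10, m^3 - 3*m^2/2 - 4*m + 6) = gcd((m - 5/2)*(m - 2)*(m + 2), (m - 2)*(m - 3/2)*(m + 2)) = m^2 - 4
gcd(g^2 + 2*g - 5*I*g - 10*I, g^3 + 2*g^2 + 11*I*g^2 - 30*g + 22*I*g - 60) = g + 2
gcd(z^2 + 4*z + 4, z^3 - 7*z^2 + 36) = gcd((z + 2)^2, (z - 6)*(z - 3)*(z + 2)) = z + 2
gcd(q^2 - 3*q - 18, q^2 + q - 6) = q + 3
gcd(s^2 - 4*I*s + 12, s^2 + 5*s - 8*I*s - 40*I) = 1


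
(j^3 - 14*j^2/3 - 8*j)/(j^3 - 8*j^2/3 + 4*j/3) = (3*j^2 - 14*j - 24)/(3*j^2 - 8*j + 4)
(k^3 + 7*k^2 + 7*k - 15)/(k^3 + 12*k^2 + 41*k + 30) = (k^2 + 2*k - 3)/(k^2 + 7*k + 6)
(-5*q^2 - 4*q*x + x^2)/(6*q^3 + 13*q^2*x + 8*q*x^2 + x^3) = (-5*q + x)/(6*q^2 + 7*q*x + x^2)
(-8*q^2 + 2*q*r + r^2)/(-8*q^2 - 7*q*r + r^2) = (8*q^2 - 2*q*r - r^2)/(8*q^2 + 7*q*r - r^2)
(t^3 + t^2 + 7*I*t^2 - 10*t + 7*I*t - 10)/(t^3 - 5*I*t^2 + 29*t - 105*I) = (t^2 + t*(1 + 2*I) + 2*I)/(t^2 - 10*I*t - 21)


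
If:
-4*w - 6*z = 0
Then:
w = -3*z/2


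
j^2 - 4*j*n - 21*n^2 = (j - 7*n)*(j + 3*n)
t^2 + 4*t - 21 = (t - 3)*(t + 7)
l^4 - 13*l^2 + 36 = (l - 3)*(l - 2)*(l + 2)*(l + 3)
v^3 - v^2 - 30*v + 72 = (v - 4)*(v - 3)*(v + 6)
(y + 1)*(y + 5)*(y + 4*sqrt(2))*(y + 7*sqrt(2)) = y^4 + 6*y^3 + 11*sqrt(2)*y^3 + 61*y^2 + 66*sqrt(2)*y^2 + 55*sqrt(2)*y + 336*y + 280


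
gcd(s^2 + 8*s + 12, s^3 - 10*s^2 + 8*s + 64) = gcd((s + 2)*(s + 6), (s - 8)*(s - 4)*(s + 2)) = s + 2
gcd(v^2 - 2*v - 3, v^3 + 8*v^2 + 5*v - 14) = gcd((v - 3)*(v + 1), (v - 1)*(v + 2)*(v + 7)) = 1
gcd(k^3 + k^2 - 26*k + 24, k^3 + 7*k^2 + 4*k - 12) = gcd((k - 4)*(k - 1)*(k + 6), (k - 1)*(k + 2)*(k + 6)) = k^2 + 5*k - 6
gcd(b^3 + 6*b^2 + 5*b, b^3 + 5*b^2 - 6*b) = b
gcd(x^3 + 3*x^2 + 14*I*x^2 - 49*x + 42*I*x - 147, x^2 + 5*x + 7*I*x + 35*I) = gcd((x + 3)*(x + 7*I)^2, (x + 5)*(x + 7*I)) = x + 7*I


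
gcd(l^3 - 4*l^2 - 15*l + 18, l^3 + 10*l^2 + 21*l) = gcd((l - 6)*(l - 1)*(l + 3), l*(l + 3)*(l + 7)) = l + 3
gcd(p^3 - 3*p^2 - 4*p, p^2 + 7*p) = p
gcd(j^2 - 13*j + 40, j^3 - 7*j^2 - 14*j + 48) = j - 8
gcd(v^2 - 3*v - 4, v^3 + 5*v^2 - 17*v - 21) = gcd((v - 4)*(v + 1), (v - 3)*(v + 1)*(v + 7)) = v + 1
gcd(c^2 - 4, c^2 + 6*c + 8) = c + 2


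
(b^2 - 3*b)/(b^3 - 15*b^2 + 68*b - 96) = b/(b^2 - 12*b + 32)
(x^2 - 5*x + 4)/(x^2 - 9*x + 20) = (x - 1)/(x - 5)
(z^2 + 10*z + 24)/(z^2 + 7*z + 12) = (z + 6)/(z + 3)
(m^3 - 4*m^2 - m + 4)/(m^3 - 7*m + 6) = (m^2 - 3*m - 4)/(m^2 + m - 6)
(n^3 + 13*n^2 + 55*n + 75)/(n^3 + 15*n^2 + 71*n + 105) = (n + 5)/(n + 7)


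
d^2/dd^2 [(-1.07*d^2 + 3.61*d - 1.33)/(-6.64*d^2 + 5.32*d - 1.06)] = (-242.73184*d^3 + 306.64848*d^2 - 129.44016*d + 18.25172)/(292.754944*d^6 - 703.670016*d^5 + 703.988736*d^4 - 375.234496*d^3 + 112.383744*d^2 - 17.932656*d + 1.191016)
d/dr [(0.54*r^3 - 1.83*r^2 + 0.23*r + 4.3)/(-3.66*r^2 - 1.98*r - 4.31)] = (-1.9764*r^4 - 2.1384*r^3 - 2.517*r^2 + 47.2506*r + 7.5227)/(13.3956*r^4 + 14.4936*r^3 + 35.4696*r^2 + 17.0676*r + 18.5761)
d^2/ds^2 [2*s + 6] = 0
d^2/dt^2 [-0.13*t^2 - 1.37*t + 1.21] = -0.260000000000000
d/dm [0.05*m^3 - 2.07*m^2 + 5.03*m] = 0.15*m^2 - 4.14*m + 5.03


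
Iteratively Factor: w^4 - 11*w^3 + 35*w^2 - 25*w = (w - 5)*(w^3 - 6*w^2 + 5*w) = (w - 5)*(w - 1)*(w^2 - 5*w) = (w - 5)^2*(w - 1)*(w)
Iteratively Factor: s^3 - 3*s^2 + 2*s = (s - 1)*(s^2 - 2*s) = s*(s - 1)*(s - 2)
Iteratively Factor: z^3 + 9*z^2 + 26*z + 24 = (z + 2)*(z^2 + 7*z + 12) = (z + 2)*(z + 3)*(z + 4)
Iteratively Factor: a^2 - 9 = (a + 3)*(a - 3)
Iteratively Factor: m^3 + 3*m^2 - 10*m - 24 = (m - 3)*(m^2 + 6*m + 8) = (m - 3)*(m + 2)*(m + 4)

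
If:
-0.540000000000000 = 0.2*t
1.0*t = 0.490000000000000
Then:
No Solution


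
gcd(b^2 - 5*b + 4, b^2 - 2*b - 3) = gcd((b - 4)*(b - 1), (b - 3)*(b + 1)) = 1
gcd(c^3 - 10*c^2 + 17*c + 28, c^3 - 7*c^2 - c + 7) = c^2 - 6*c - 7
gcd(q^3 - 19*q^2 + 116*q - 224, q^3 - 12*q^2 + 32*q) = q^2 - 12*q + 32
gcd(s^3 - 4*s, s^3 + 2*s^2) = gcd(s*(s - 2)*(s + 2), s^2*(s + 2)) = s^2 + 2*s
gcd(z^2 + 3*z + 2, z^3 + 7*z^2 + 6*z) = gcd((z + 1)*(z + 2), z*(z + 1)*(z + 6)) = z + 1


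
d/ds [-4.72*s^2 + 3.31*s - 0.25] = 3.31 - 9.44*s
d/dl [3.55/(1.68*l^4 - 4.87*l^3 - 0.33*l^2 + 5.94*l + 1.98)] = (-23.856*l^3 + 51.8655*l^2 + 2.343*l - 21.087)/(1.68*l^4 - 4.87*l^3 - 0.33*l^2 + 5.94*l + 1.98)^2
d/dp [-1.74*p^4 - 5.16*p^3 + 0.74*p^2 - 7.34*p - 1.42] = -6.96*p^3 - 15.48*p^2 + 1.48*p - 7.34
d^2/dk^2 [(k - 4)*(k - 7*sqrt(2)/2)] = 2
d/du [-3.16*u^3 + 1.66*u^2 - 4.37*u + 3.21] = -9.48*u^2 + 3.32*u - 4.37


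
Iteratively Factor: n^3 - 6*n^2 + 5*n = (n - 1)*(n^2 - 5*n) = (n - 5)*(n - 1)*(n)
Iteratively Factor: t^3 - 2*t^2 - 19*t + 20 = (t - 5)*(t^2 + 3*t - 4) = (t - 5)*(t - 1)*(t + 4)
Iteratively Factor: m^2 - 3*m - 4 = (m - 4)*(m + 1)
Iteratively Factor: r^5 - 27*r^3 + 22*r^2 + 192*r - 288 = (r - 3)*(r^4 + 3*r^3 - 18*r^2 - 32*r + 96) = (r - 3)^2*(r^3 + 6*r^2 - 32) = (r - 3)^2*(r + 4)*(r^2 + 2*r - 8) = (r - 3)^2*(r + 4)^2*(r - 2)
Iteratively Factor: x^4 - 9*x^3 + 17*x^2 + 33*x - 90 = (x - 3)*(x^3 - 6*x^2 - x + 30) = (x - 3)*(x + 2)*(x^2 - 8*x + 15) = (x - 3)^2*(x + 2)*(x - 5)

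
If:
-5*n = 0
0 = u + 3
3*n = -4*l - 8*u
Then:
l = 6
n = 0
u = -3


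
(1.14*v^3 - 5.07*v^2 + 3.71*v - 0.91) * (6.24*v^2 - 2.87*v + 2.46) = 7.1136*v^5 - 34.9086*v^4 + 40.5057*v^3 - 28.7983*v^2 + 11.7383*v - 2.2386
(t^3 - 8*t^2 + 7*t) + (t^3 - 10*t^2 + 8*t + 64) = 2*t^3 - 18*t^2 + 15*t + 64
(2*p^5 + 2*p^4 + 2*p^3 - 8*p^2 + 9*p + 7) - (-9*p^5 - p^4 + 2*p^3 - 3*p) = 11*p^5 + 3*p^4 - 8*p^2 + 12*p + 7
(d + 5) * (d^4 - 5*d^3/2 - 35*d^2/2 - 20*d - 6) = d^5 + 5*d^4/2 - 30*d^3 - 215*d^2/2 - 106*d - 30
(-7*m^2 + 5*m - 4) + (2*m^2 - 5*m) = -5*m^2 - 4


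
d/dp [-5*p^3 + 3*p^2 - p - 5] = -15*p^2 + 6*p - 1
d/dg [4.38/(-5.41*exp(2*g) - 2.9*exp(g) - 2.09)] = (47.3916*exp(g) + 12.702)*exp(g)/(5.41*exp(2*g) + 2.9*exp(g) + 2.09)^2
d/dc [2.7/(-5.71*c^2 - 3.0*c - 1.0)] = (30.834*c + 8.1)/(5.71*c^2 + 3.0*c + 1.0)^2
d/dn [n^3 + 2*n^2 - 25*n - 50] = 3*n^2 + 4*n - 25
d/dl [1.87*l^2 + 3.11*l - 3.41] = 3.74*l + 3.11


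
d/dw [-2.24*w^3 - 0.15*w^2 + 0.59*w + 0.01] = -6.72*w^2 - 0.3*w + 0.59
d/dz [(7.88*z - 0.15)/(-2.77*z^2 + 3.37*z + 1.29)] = (21.8276*z^2 - 0.831*z + 10.6707)/(7.6729*z^4 - 18.6698*z^3 + 4.2103*z^2 + 8.6946*z + 1.6641)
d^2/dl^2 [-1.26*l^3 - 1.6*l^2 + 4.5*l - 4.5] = -7.56*l - 3.2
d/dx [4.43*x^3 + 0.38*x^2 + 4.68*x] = 13.29*x^2 + 0.76*x + 4.68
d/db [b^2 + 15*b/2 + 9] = 2*b + 15/2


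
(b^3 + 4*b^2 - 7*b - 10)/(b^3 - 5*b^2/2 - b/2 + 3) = 2*(b + 5)/(2*b - 3)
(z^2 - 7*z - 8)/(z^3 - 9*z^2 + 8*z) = (z + 1)/(z*(z - 1))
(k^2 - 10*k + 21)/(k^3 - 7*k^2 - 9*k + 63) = 1/(k + 3)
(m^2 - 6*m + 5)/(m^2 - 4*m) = (m^2 - 6*m + 5)/(m*(m - 4))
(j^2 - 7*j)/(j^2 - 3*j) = (j - 7)/(j - 3)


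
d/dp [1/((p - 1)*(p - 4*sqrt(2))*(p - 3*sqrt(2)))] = (-(p - 1)*(p - 4*sqrt(2)) - (p - 1)*(p - 3*sqrt(2)) - (p - 4*sqrt(2))*(p - 3*sqrt(2)))/((p - 1)^2*(p - 4*sqrt(2))^2*(p - 3*sqrt(2))^2)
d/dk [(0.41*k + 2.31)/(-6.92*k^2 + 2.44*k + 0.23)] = (2.8372*k^2 + 31.9704*k - 5.5421)/(47.8864*k^4 - 33.7696*k^3 + 2.7704*k^2 + 1.1224*k + 0.0529)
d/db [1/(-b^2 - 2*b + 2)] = 2*(b + 1)/(b^2 + 2*b - 2)^2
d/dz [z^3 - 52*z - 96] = 3*z^2 - 52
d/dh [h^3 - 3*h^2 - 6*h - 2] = 3*h^2 - 6*h - 6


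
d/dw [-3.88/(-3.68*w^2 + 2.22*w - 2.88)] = (8.6136 - 28.5568*w)/(3.68*w^2 - 2.22*w + 2.88)^2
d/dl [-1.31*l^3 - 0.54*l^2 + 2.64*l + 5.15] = -3.93*l^2 - 1.08*l + 2.64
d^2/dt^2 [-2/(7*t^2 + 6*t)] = 4*(7*t*(7*t + 6) - 4*(7*t + 3)^2)/(t^3*(7*t + 6)^3)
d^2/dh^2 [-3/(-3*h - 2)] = 54/(3*h + 2)^3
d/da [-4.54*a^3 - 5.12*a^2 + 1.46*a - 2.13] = -13.62*a^2 - 10.24*a + 1.46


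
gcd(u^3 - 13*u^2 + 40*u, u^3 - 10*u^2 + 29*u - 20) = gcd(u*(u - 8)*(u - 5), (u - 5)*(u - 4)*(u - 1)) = u - 5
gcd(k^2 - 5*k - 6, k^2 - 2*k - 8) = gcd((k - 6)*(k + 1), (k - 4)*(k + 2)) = 1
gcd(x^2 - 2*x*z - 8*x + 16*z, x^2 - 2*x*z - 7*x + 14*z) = x - 2*z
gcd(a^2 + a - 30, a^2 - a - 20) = a - 5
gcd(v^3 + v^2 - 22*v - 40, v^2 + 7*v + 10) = v + 2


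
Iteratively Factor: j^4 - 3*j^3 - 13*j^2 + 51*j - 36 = (j - 3)*(j^3 - 13*j + 12) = (j - 3)*(j + 4)*(j^2 - 4*j + 3) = (j - 3)^2*(j + 4)*(j - 1)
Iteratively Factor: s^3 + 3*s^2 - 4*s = (s - 1)*(s^2 + 4*s) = (s - 1)*(s + 4)*(s)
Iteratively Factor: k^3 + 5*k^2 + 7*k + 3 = (k + 1)*(k^2 + 4*k + 3) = (k + 1)*(k + 3)*(k + 1)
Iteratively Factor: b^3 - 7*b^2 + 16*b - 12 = (b - 2)*(b^2 - 5*b + 6) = (b - 3)*(b - 2)*(b - 2)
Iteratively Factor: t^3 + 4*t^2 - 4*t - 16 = (t + 4)*(t^2 - 4) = (t - 2)*(t + 4)*(t + 2)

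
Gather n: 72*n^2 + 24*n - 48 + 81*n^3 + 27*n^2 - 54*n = 81*n^3 + 99*n^2 - 30*n - 48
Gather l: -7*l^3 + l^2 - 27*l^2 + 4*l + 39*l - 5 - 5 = -7*l^3 - 26*l^2 + 43*l - 10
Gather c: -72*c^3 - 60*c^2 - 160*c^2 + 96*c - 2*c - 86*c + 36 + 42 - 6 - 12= -72*c^3 - 220*c^2 + 8*c + 60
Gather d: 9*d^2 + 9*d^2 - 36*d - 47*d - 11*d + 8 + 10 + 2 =18*d^2 - 94*d + 20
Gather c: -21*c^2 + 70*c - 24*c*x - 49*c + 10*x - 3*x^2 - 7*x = -21*c^2 + c*(21 - 24*x) - 3*x^2 + 3*x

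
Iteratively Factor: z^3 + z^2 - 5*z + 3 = (z - 1)*(z^2 + 2*z - 3) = (z - 1)^2*(z + 3)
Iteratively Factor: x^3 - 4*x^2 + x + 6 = (x - 2)*(x^2 - 2*x - 3) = (x - 3)*(x - 2)*(x + 1)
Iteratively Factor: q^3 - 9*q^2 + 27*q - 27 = (q - 3)*(q^2 - 6*q + 9) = (q - 3)^2*(q - 3)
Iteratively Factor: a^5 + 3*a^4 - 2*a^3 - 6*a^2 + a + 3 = (a + 1)*(a^4 + 2*a^3 - 4*a^2 - 2*a + 3) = (a - 1)*(a + 1)*(a^3 + 3*a^2 - a - 3) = (a - 1)*(a + 1)*(a + 3)*(a^2 - 1) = (a - 1)^2*(a + 1)*(a + 3)*(a + 1)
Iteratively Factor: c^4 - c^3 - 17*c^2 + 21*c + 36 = (c - 3)*(c^3 + 2*c^2 - 11*c - 12) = (c - 3)^2*(c^2 + 5*c + 4) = (c - 3)^2*(c + 1)*(c + 4)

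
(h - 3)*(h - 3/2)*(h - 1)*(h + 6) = h^4 + h^3/2 - 24*h^2 + 99*h/2 - 27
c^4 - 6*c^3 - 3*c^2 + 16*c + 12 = (c - 6)*(c - 2)*(c + 1)^2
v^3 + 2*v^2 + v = v*(v + 1)^2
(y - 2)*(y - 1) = y^2 - 3*y + 2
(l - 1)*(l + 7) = l^2 + 6*l - 7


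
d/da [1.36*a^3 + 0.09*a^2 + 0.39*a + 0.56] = 4.08*a^2 + 0.18*a + 0.39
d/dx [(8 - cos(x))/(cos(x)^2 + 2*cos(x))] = (-sin(x) + 16*sin(x)/cos(x)^2 + 16*tan(x))/(cos(x) + 2)^2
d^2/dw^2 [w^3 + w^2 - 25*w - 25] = 6*w + 2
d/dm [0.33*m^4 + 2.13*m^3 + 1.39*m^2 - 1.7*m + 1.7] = 1.32*m^3 + 6.39*m^2 + 2.78*m - 1.7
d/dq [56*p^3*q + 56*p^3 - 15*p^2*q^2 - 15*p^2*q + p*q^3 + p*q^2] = p*(56*p^2 - 30*p*q - 15*p + 3*q^2 + 2*q)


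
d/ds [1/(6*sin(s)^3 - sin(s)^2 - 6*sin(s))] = 2*(-9*sin(s)^2 + sin(s) + 3)*cos(s)/((sin(s) + 6*cos(s)^2)^2*sin(s)^2)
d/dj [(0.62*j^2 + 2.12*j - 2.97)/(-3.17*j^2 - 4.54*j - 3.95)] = (3.9056*j^2 - 23.7278*j - 21.8578)/(10.0489*j^4 + 28.7836*j^3 + 45.6546*j^2 + 35.866*j + 15.6025)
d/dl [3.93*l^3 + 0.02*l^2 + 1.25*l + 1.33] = 11.79*l^2 + 0.04*l + 1.25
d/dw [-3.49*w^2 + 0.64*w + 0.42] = 0.64 - 6.98*w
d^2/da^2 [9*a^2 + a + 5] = 18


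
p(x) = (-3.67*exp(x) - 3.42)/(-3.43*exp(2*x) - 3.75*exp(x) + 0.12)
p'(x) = (-3.67*exp(x) - 3.42)*(6.86*exp(2*x) + 3.75*exp(x))/(-3.43*exp(2*x) - 3.75*exp(x) + 0.12)^2 - 3.67*exp(x)/(-3.43*exp(2*x) - 3.75*exp(x) + 0.12)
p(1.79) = 0.17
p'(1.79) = -0.17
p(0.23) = 0.80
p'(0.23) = -0.78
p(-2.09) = 9.78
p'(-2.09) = -12.88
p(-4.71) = -40.17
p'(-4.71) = -16.43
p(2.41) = 0.09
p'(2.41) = -0.09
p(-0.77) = 2.18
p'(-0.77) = -2.25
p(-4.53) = -43.70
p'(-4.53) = -23.25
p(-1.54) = 5.00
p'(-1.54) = -5.71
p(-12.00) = -28.51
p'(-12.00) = -0.00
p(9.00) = 0.00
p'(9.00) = 0.00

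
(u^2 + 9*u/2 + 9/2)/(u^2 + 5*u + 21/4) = 2*(u + 3)/(2*u + 7)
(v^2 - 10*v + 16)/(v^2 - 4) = (v - 8)/(v + 2)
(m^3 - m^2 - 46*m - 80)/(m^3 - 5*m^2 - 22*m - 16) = (m + 5)/(m + 1)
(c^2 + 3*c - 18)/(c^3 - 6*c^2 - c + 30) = (c + 6)/(c^2 - 3*c - 10)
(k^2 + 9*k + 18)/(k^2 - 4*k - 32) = (k^2 + 9*k + 18)/(k^2 - 4*k - 32)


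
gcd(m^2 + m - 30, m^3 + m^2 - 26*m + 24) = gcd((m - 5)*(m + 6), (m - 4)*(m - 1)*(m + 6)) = m + 6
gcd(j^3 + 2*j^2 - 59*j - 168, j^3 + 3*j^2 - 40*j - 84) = j + 7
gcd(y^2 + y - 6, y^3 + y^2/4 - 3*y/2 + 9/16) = 1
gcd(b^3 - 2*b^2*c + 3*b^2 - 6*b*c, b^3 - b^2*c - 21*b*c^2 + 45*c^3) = 1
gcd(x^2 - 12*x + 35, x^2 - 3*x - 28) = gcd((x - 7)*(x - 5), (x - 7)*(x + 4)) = x - 7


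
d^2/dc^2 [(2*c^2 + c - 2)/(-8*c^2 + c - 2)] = 80*(-2*c^3 + 12*c^2 - 1)/(512*c^6 - 192*c^5 + 408*c^4 - 97*c^3 + 102*c^2 - 12*c + 8)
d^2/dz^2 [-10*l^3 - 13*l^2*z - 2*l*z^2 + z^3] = -4*l + 6*z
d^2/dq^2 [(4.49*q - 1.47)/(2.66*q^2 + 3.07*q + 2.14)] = ((4.49*q - 1.47)*(5.32*q + 3.07)*(10.64*q + 6.14) - (71.6604*q + 19.7482)*(2.66*q^2 + 3.07*q + 2.14))/(2.66*q^2 + 3.07*q + 2.14)^3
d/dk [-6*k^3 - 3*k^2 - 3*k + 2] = -18*k^2 - 6*k - 3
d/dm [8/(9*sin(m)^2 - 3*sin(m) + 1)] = 24*(1 - 6*sin(m))*cos(m)/(9*sin(m)^2 - 3*sin(m) + 1)^2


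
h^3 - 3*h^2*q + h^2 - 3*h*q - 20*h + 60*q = (h - 4)*(h + 5)*(h - 3*q)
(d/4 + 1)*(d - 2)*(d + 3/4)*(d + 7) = d^4/4 + 39*d^3/16 + 51*d^2/16 - 103*d/8 - 21/2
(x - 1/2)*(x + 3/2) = x^2 + x - 3/4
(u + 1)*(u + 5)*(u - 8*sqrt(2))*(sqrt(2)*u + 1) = sqrt(2)*u^4 - 15*u^3 + 6*sqrt(2)*u^3 - 90*u^2 - 3*sqrt(2)*u^2 - 75*u - 48*sqrt(2)*u - 40*sqrt(2)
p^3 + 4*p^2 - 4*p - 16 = (p - 2)*(p + 2)*(p + 4)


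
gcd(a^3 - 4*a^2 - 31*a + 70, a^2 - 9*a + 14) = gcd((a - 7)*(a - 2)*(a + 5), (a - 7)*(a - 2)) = a^2 - 9*a + 14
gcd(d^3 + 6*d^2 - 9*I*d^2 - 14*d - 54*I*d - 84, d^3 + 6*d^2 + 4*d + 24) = d^2 + d*(6 - 2*I) - 12*I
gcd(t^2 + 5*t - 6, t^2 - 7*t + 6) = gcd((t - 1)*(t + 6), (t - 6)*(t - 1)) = t - 1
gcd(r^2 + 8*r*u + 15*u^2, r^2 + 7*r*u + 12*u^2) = r + 3*u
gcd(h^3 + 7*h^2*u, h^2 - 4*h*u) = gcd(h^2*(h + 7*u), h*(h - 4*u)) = h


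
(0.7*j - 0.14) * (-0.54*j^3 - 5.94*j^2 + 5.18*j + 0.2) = -0.378*j^4 - 4.0824*j^3 + 4.4576*j^2 - 0.5852*j - 0.028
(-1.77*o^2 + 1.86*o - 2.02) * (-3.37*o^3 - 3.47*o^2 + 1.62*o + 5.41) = 5.9649*o^5 - 0.1263*o^4 - 2.5142*o^3 + 0.446899999999999*o^2 + 6.7902*o - 10.9282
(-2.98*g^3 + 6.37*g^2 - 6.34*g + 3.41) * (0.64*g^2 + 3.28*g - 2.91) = -1.9072*g^5 - 5.6976*g^4 + 25.5078*g^3 - 37.1495*g^2 + 29.6342*g - 9.9231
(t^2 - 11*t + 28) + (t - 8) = t^2 - 10*t + 20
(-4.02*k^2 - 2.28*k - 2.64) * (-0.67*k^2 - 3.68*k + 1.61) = 2.6934*k^4 + 16.3212*k^3 + 3.687*k^2 + 6.0444*k - 4.2504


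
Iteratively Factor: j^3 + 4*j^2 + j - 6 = (j + 3)*(j^2 + j - 2) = (j - 1)*(j + 3)*(j + 2)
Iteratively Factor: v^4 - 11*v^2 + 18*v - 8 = (v - 1)*(v^3 + v^2 - 10*v + 8) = (v - 1)*(v + 4)*(v^2 - 3*v + 2) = (v - 1)^2*(v + 4)*(v - 2)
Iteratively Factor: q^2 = (q)*(q)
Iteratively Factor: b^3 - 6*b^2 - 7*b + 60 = (b - 4)*(b^2 - 2*b - 15) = (b - 5)*(b - 4)*(b + 3)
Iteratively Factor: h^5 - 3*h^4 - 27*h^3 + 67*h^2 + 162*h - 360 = (h - 3)*(h^4 - 27*h^2 - 14*h + 120) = (h - 3)*(h + 4)*(h^3 - 4*h^2 - 11*h + 30) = (h - 5)*(h - 3)*(h + 4)*(h^2 + h - 6) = (h - 5)*(h - 3)*(h + 3)*(h + 4)*(h - 2)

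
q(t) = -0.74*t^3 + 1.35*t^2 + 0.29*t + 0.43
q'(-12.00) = -351.79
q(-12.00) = 1470.07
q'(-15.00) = -539.71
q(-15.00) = 2797.33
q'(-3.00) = -27.79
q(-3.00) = 31.69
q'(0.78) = 1.05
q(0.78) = 1.13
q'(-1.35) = -7.40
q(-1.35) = 4.32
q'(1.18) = 0.38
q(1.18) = 1.44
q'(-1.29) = -6.89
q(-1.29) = 3.89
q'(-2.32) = -17.92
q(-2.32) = 16.26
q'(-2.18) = -16.15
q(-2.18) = 13.88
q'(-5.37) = -78.23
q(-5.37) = 152.39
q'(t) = -2.22*t^2 + 2.7*t + 0.29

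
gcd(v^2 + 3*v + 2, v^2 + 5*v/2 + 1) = v + 2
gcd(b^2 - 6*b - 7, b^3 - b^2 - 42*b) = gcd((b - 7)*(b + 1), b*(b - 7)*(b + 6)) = b - 7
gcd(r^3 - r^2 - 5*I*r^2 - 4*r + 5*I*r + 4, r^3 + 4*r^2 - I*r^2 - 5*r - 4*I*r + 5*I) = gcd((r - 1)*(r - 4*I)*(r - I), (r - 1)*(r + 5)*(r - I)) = r^2 + r*(-1 - I) + I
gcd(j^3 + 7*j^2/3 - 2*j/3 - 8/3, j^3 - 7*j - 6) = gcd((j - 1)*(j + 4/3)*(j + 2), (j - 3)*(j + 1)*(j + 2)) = j + 2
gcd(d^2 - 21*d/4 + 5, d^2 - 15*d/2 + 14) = d - 4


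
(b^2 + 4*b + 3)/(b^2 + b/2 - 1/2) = 2*(b + 3)/(2*b - 1)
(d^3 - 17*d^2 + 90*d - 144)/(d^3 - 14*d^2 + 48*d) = (d - 3)/d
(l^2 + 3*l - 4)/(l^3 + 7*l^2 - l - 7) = (l + 4)/(l^2 + 8*l + 7)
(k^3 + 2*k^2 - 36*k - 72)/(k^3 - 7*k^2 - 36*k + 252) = (k + 2)/(k - 7)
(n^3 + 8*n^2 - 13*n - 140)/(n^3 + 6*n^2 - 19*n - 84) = (n + 5)/(n + 3)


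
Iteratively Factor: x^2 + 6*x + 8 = (x + 4)*(x + 2)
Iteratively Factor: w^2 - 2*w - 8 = (w + 2)*(w - 4)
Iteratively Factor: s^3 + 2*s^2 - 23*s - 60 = (s + 4)*(s^2 - 2*s - 15) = (s - 5)*(s + 4)*(s + 3)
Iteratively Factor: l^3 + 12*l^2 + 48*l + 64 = (l + 4)*(l^2 + 8*l + 16) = (l + 4)^2*(l + 4)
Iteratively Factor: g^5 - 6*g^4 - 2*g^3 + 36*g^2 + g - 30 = (g + 2)*(g^4 - 8*g^3 + 14*g^2 + 8*g - 15) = (g - 5)*(g + 2)*(g^3 - 3*g^2 - g + 3) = (g - 5)*(g - 3)*(g + 2)*(g^2 - 1) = (g - 5)*(g - 3)*(g - 1)*(g + 2)*(g + 1)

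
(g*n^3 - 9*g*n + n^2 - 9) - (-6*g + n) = g*n^3 - 9*g*n + 6*g + n^2 - n - 9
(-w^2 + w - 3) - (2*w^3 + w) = -2*w^3 - w^2 - 3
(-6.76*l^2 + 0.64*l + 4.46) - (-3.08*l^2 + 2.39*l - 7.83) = -3.68*l^2 - 1.75*l + 12.29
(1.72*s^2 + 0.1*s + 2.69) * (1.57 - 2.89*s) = -4.9708*s^3 + 2.4114*s^2 - 7.6171*s + 4.2233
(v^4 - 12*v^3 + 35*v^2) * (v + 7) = v^5 - 5*v^4 - 49*v^3 + 245*v^2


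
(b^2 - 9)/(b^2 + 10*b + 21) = (b - 3)/(b + 7)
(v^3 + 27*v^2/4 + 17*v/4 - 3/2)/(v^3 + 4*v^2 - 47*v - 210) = (4*v^2 + 3*v - 1)/(4*(v^2 - 2*v - 35))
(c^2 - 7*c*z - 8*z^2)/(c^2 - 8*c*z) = (c + z)/c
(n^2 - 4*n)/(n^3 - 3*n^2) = (n - 4)/(n*(n - 3))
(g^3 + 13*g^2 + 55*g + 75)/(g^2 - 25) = (g^2 + 8*g + 15)/(g - 5)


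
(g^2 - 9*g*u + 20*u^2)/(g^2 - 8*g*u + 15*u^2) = (-g + 4*u)/(-g + 3*u)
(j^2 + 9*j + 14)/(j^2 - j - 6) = (j + 7)/(j - 3)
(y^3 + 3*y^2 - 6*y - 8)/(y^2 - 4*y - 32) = (y^2 - y - 2)/(y - 8)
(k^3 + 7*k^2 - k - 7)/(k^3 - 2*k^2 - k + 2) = (k + 7)/(k - 2)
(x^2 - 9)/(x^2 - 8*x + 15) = (x + 3)/(x - 5)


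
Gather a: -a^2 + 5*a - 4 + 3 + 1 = -a^2 + 5*a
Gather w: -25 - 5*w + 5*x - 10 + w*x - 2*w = w*(x - 7) + 5*x - 35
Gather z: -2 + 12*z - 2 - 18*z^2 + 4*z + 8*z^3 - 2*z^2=8*z^3 - 20*z^2 + 16*z - 4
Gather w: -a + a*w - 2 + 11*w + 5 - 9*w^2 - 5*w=-a - 9*w^2 + w*(a + 6) + 3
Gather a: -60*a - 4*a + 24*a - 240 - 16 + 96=-40*a - 160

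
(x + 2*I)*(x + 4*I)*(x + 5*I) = x^3 + 11*I*x^2 - 38*x - 40*I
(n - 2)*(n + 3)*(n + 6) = n^3 + 7*n^2 - 36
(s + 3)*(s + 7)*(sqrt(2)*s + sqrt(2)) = sqrt(2)*s^3 + 11*sqrt(2)*s^2 + 31*sqrt(2)*s + 21*sqrt(2)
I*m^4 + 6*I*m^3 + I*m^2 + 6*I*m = m*(m + 6)*(m + I)*(I*m + 1)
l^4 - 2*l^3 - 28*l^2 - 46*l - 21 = (l - 7)*(l + 1)^2*(l + 3)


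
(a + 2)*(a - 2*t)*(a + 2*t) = a^3 + 2*a^2 - 4*a*t^2 - 8*t^2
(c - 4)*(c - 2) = c^2 - 6*c + 8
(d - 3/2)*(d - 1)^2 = d^3 - 7*d^2/2 + 4*d - 3/2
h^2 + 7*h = h*(h + 7)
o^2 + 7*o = o*(o + 7)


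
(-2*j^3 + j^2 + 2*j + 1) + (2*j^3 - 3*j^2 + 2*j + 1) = -2*j^2 + 4*j + 2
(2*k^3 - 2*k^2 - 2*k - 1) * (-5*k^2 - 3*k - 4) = -10*k^5 + 4*k^4 + 8*k^3 + 19*k^2 + 11*k + 4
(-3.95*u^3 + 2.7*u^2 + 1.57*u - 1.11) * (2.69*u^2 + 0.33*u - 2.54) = -10.6255*u^5 + 5.9595*u^4 + 15.1473*u^3 - 9.3258*u^2 - 4.3541*u + 2.8194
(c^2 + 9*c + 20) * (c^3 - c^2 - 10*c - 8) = c^5 + 8*c^4 + c^3 - 118*c^2 - 272*c - 160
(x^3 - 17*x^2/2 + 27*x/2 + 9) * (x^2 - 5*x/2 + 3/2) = x^5 - 11*x^4 + 145*x^3/4 - 75*x^2/2 - 9*x/4 + 27/2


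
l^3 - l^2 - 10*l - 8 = (l - 4)*(l + 1)*(l + 2)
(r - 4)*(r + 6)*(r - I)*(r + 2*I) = r^4 + 2*r^3 + I*r^3 - 22*r^2 + 2*I*r^2 + 4*r - 24*I*r - 48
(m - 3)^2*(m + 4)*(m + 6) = m^4 + 4*m^3 - 27*m^2 - 54*m + 216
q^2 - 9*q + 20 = (q - 5)*(q - 4)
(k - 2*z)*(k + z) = k^2 - k*z - 2*z^2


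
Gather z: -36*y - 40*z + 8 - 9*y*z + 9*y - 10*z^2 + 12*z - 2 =-27*y - 10*z^2 + z*(-9*y - 28) + 6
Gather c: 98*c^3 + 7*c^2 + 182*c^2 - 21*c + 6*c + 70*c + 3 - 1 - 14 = 98*c^3 + 189*c^2 + 55*c - 12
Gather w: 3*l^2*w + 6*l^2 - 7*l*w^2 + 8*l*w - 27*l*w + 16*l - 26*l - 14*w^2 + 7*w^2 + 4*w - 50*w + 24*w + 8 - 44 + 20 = 6*l^2 - 10*l + w^2*(-7*l - 7) + w*(3*l^2 - 19*l - 22) - 16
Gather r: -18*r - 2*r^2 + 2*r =-2*r^2 - 16*r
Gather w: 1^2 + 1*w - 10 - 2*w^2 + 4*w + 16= -2*w^2 + 5*w + 7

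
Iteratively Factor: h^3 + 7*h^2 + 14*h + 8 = (h + 4)*(h^2 + 3*h + 2) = (h + 1)*(h + 4)*(h + 2)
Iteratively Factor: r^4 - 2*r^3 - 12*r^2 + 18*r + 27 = (r - 3)*(r^3 + r^2 - 9*r - 9) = (r - 3)*(r + 3)*(r^2 - 2*r - 3) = (r - 3)^2*(r + 3)*(r + 1)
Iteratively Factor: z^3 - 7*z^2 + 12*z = (z - 3)*(z^2 - 4*z) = (z - 4)*(z - 3)*(z)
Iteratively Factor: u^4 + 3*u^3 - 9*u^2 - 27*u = (u - 3)*(u^3 + 6*u^2 + 9*u) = (u - 3)*(u + 3)*(u^2 + 3*u) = (u - 3)*(u + 3)^2*(u)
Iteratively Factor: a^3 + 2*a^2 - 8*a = (a)*(a^2 + 2*a - 8) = a*(a - 2)*(a + 4)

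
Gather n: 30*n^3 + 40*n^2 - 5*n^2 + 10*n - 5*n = 30*n^3 + 35*n^2 + 5*n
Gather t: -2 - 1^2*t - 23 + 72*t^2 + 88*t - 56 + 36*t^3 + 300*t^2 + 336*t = 36*t^3 + 372*t^2 + 423*t - 81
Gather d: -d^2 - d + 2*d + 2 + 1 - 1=-d^2 + d + 2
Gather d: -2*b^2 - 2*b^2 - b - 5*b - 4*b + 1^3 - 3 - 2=-4*b^2 - 10*b - 4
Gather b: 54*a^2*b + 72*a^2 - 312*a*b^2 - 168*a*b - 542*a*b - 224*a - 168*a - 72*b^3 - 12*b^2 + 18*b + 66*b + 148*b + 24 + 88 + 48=72*a^2 - 392*a - 72*b^3 + b^2*(-312*a - 12) + b*(54*a^2 - 710*a + 232) + 160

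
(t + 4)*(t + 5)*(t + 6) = t^3 + 15*t^2 + 74*t + 120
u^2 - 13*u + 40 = (u - 8)*(u - 5)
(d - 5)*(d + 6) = d^2 + d - 30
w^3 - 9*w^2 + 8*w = w*(w - 8)*(w - 1)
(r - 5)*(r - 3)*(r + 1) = r^3 - 7*r^2 + 7*r + 15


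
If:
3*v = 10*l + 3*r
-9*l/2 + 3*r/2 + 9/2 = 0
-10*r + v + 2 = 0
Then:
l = 87/71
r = 48/71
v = 338/71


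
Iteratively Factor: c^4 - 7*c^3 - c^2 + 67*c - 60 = (c - 4)*(c^3 - 3*c^2 - 13*c + 15) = (c - 4)*(c - 1)*(c^2 - 2*c - 15) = (c - 4)*(c - 1)*(c + 3)*(c - 5)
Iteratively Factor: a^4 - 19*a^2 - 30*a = (a + 2)*(a^3 - 2*a^2 - 15*a) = (a + 2)*(a + 3)*(a^2 - 5*a) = (a - 5)*(a + 2)*(a + 3)*(a)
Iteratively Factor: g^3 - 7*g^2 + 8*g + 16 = (g - 4)*(g^2 - 3*g - 4) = (g - 4)*(g + 1)*(g - 4)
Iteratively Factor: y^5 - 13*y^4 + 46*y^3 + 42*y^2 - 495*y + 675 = (y - 3)*(y^4 - 10*y^3 + 16*y^2 + 90*y - 225) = (y - 3)^2*(y^3 - 7*y^2 - 5*y + 75) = (y - 5)*(y - 3)^2*(y^2 - 2*y - 15) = (y - 5)*(y - 3)^2*(y + 3)*(y - 5)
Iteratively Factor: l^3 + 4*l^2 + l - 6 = (l + 2)*(l^2 + 2*l - 3) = (l - 1)*(l + 2)*(l + 3)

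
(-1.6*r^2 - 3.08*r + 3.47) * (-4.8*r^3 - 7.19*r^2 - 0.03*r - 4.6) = 7.68*r^5 + 26.288*r^4 + 5.5372*r^3 - 17.4969*r^2 + 14.0639*r - 15.962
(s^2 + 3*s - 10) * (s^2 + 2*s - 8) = s^4 + 5*s^3 - 12*s^2 - 44*s + 80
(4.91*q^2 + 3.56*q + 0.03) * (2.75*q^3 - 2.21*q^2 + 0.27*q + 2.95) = 13.5025*q^5 - 1.0611*q^4 - 6.4594*q^3 + 15.3794*q^2 + 10.5101*q + 0.0885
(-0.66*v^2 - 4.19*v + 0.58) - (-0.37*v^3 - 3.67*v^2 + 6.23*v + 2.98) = 0.37*v^3 + 3.01*v^2 - 10.42*v - 2.4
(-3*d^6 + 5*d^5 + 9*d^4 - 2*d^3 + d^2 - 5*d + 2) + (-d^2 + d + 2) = -3*d^6 + 5*d^5 + 9*d^4 - 2*d^3 - 4*d + 4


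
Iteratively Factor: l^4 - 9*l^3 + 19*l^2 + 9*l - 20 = (l - 1)*(l^3 - 8*l^2 + 11*l + 20) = (l - 5)*(l - 1)*(l^2 - 3*l - 4) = (l - 5)*(l - 4)*(l - 1)*(l + 1)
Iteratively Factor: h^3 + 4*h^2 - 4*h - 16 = (h + 4)*(h^2 - 4) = (h - 2)*(h + 4)*(h + 2)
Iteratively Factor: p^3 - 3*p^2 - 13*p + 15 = (p + 3)*(p^2 - 6*p + 5) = (p - 1)*(p + 3)*(p - 5)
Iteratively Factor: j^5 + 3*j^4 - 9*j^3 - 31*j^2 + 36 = (j + 3)*(j^4 - 9*j^2 - 4*j + 12) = (j - 3)*(j + 3)*(j^3 + 3*j^2 - 4) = (j - 3)*(j + 2)*(j + 3)*(j^2 + j - 2) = (j - 3)*(j + 2)^2*(j + 3)*(j - 1)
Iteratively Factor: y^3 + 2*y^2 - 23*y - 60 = (y + 4)*(y^2 - 2*y - 15) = (y + 3)*(y + 4)*(y - 5)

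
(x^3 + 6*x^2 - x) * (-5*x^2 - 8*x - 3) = -5*x^5 - 38*x^4 - 46*x^3 - 10*x^2 + 3*x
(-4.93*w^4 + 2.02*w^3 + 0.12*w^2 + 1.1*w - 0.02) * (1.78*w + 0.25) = -8.7754*w^5 + 2.3631*w^4 + 0.7186*w^3 + 1.988*w^2 + 0.2394*w - 0.005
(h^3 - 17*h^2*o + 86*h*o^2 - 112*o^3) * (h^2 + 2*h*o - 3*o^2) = h^5 - 15*h^4*o + 49*h^3*o^2 + 111*h^2*o^3 - 482*h*o^4 + 336*o^5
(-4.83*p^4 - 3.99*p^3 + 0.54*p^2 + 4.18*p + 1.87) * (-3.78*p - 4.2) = 18.2574*p^5 + 35.3682*p^4 + 14.7168*p^3 - 18.0684*p^2 - 24.6246*p - 7.854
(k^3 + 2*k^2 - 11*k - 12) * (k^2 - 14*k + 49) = k^5 - 12*k^4 + 10*k^3 + 240*k^2 - 371*k - 588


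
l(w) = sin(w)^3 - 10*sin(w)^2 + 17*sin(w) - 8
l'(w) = 3*sin(w)^2*cos(w) - 20*sin(w)*cos(w) + 17*cos(w)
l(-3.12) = -8.37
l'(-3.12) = -17.43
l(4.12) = -29.56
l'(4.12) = -19.91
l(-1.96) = -33.08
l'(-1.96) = -14.45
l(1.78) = -0.00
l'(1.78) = -0.06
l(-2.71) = -16.93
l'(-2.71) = -23.52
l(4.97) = -34.69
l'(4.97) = 9.97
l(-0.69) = -23.13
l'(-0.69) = 23.87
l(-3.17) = -7.53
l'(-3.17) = -16.43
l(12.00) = -20.16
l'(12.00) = 24.13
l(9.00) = -2.62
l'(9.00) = -8.44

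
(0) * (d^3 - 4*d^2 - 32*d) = 0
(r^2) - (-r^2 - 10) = 2*r^2 + 10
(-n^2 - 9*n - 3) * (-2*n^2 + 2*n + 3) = 2*n^4 + 16*n^3 - 15*n^2 - 33*n - 9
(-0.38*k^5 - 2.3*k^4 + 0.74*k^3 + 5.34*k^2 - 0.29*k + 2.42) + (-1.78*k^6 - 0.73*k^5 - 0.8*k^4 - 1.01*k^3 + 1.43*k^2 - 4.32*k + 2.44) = -1.78*k^6 - 1.11*k^5 - 3.1*k^4 - 0.27*k^3 + 6.77*k^2 - 4.61*k + 4.86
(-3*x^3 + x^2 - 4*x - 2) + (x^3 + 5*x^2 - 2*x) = -2*x^3 + 6*x^2 - 6*x - 2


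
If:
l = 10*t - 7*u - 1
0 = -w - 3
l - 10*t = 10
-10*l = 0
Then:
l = 0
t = -1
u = -11/7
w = -3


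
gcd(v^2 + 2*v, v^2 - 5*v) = v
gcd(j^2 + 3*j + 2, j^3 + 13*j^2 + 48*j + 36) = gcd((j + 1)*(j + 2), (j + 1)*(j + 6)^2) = j + 1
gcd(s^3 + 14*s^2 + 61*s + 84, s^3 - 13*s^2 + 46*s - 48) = 1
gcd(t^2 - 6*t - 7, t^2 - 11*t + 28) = t - 7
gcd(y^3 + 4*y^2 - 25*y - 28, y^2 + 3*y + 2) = y + 1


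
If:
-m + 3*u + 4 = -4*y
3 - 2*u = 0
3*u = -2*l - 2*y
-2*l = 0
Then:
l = 0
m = -1/2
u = 3/2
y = -9/4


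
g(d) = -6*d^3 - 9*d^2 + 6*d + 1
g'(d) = -18*d^2 - 18*d + 6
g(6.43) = -1927.61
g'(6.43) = -853.95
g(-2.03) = 1.92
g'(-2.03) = -31.64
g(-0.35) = -1.95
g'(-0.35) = 10.10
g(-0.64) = -4.95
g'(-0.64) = 10.15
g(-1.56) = -7.48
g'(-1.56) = -9.72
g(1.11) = -11.63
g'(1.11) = -36.16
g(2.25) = -99.41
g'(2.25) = -125.62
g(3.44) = -329.11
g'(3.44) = -268.92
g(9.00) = -5048.00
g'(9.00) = -1614.00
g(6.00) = -1583.00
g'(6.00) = -750.00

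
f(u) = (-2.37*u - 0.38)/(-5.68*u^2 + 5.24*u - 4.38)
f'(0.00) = 0.64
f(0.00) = 0.09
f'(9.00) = -0.01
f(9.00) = 0.05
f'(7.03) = -0.01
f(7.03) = 0.07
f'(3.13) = -0.07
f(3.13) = 0.18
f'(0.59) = 0.48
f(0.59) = 0.54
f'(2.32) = -0.13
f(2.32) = 0.26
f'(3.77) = -0.05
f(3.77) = 0.14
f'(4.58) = -0.03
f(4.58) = 0.11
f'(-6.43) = -0.01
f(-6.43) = -0.05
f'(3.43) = -0.06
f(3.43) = 0.16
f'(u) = (-2.37*u - 0.38)*(11.36*u - 5.24)/(-5.68*u^2 + 5.24*u - 4.38)^2 - 2.37/(-5.68*u^2 + 5.24*u - 4.38)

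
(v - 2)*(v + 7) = v^2 + 5*v - 14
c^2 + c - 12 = (c - 3)*(c + 4)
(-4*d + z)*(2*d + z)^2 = -16*d^3 - 12*d^2*z + z^3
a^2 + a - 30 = (a - 5)*(a + 6)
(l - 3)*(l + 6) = l^2 + 3*l - 18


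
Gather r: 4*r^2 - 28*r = 4*r^2 - 28*r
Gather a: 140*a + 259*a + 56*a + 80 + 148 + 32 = 455*a + 260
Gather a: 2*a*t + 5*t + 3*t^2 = 2*a*t + 3*t^2 + 5*t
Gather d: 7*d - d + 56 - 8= 6*d + 48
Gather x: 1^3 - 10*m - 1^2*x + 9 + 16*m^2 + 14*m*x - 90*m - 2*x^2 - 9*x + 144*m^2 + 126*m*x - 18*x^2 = 160*m^2 - 100*m - 20*x^2 + x*(140*m - 10) + 10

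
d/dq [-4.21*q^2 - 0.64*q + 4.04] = -8.42*q - 0.64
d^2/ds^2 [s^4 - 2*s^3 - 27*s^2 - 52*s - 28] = 12*s^2 - 12*s - 54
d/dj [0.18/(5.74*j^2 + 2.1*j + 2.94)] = (-2.0664*j - 0.378)/(5.74*j^2 + 2.1*j + 2.94)^2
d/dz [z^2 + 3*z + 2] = 2*z + 3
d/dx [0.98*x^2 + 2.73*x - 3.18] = 1.96*x + 2.73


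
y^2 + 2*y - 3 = (y - 1)*(y + 3)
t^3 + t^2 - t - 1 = (t - 1)*(t + 1)^2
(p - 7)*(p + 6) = p^2 - p - 42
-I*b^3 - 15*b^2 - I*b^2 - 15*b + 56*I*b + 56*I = (b - 8*I)*(b - 7*I)*(-I*b - I)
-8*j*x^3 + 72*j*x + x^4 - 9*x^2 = x*(-8*j + x)*(x - 3)*(x + 3)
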